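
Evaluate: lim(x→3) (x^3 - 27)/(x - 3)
This is a standard limit.

Factor or rationalize the expression:
  lim(x→3) (x^3 - 27)/(x - 3) = 27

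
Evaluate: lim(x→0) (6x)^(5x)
This is an exponential indeterminate form.

For exponential indeterminate forms, take the natural log:
  Let L = lim(x→0) (6x)^(5x)
  Then ln(L) = lim(x→0) [exponent × ln(base)]
  Evaluate using L'Hôpital or standard limits, then exponentiate.
  L = 1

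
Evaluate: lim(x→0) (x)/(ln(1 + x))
This is a 0/0 indeterminate form.

Apply L'Hôpital's rule: differentiate numerator and denominator separately.
  f(x) = x   ⇒   f'(x) = 1
  g(x) = ln(x + 1)   ⇒   g'(x) = 1/(x + 1)
  lim(x→0) f'(x)/g'(x) = lim(x→0) (1)/(1/(x + 1))
  = 1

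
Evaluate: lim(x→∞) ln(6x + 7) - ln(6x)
This is an ∞-∞ indeterminate form.

Combine fractions or rationalize to convert ∞-∞ to 0/0 form:
  lim(x→∞) ln(6x + 7) - ln(6x) = 0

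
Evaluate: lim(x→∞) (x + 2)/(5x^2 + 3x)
This is an ∞/∞ indeterminate form.

Apply L'Hôpital's rule: differentiate numerator and denominator separately.
  f(x) = x + 2   ⇒   f'(x) = 1
  g(x) = 5·x^2 + 3·x   ⇒   g'(x) = 10·x + 3
  lim(x→∞) f'(x)/g'(x) = lim(x→∞) (1)/(10·x + 3)
  = 0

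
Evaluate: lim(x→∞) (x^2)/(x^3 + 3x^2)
This is an ∞/∞ indeterminate form.

Apply L'Hôpital's rule: differentiate numerator and denominator separately.
  f(x) = x^2   ⇒   f'(x) = 2·x
  g(x) = x^3 + 3·x^2   ⇒   g'(x) = 3·x^2 + 6·x
  lim(x→∞) f'(x)/g'(x) = lim(x→∞) (2·x)/(3·x^2 + 6·x)
  = 0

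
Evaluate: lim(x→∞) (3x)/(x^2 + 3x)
This is an ∞/∞ indeterminate form.

Apply L'Hôpital's rule: differentiate numerator and denominator separately.
  f(x) = 3·x   ⇒   f'(x) = 3
  g(x) = x^2 + 3·x   ⇒   g'(x) = 2·x + 3
  lim(x→∞) f'(x)/g'(x) = lim(x→∞) (3)/(2·x + 3)
  = 0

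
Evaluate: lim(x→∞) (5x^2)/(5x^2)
This is an ∞/∞ indeterminate form.

Apply L'Hôpital's rule: differentiate numerator and denominator separately.
  f(x) = 5·x^2   ⇒   f'(x) = 10·x
  g(x) = 5·x^2   ⇒   g'(x) = 10·x
  lim(x→∞) f'(x)/g'(x) = lim(x→∞) (10·x)/(10·x)
  = 1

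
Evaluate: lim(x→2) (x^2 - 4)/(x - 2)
This is a standard limit.

Factor or rationalize the expression:
  lim(x→2) (x^2 - 4)/(x - 2) = 4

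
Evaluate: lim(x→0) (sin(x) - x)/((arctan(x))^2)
This is a 0/0 indeterminate form.

Apply L'Hôpital's rule: differentiate numerator and denominator separately.
  f(x) = -x + sin(x)   ⇒   f'(x) = cos(x) - 1
  g(x) = atan(x)^2   ⇒   g'(x) = 2·atan(x)/(x^2 + 1)
  lim(x→0) f'(x)/g'(x) = lim(x→0) (cos(x) - 1)/(2·atan(x)/(x^2 + 1))
  = 0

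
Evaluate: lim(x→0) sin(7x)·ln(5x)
This is a 0·∞ indeterminate form.

Rewrite 0·∞ as a quotient (0/0 or ∞/∞ form), then apply L'Hôpital's rule:
  lim(x→0) sin(7x)·ln(5x) = 0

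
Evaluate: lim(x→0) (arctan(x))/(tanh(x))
This is a 0/0 indeterminate form.

Apply L'Hôpital's rule: differentiate numerator and denominator separately.
  f(x) = atan(x)   ⇒   f'(x) = 1/(x^2 + 1)
  g(x) = tanh(x)   ⇒   g'(x) = 1 - tanh(x)^2
  lim(x→0) f'(x)/g'(x) = lim(x→0) (1/(x^2 + 1))/(1 - tanh(x)^2)
  = 1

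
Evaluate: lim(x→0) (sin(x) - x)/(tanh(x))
This is a 0/0 indeterminate form.

Apply L'Hôpital's rule: differentiate numerator and denominator separately.
  f(x) = -x + sin(x)   ⇒   f'(x) = cos(x) - 1
  g(x) = tanh(x)   ⇒   g'(x) = 1 - tanh(x)^2
  lim(x→0) f'(x)/g'(x) = lim(x→0) (cos(x) - 1)/(1 - tanh(x)^2)
  = 0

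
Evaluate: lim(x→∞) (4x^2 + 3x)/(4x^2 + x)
This is an ∞/∞ indeterminate form.

Apply L'Hôpital's rule: differentiate numerator and denominator separately.
  f(x) = 4·x^2 + 3·x   ⇒   f'(x) = 8·x + 3
  g(x) = 4·x^2 + x   ⇒   g'(x) = 8·x + 1
  lim(x→∞) f'(x)/g'(x) = lim(x→∞) (8·x + 3)/(8·x + 1)
  = 1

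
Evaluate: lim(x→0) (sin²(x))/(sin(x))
This is a 0/0 indeterminate form.

Apply L'Hôpital's rule: differentiate numerator and denominator separately.
  f(x) = sin(x)^2   ⇒   f'(x) = 2·sin(x)·cos(x)
  g(x) = sin(x)   ⇒   g'(x) = cos(x)
  lim(x→0) f'(x)/g'(x) = lim(x→0) (2·sin(x)·cos(x))/(cos(x))
  = 0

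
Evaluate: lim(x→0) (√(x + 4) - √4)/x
This is a standard limit.

Factor or rationalize the expression:
  lim(x→0) (√(x + 4) - √4)/x = 1/4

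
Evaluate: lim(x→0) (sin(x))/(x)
This is a 0/0 indeterminate form.

Apply L'Hôpital's rule: differentiate numerator and denominator separately.
  f(x) = sin(x)   ⇒   f'(x) = cos(x)
  g(x) = x   ⇒   g'(x) = 1
  lim(x→0) f'(x)/g'(x) = lim(x→0) (cos(x))/(1)
  = 1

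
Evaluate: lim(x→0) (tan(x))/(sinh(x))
This is a 0/0 indeterminate form.

Apply L'Hôpital's rule: differentiate numerator and denominator separately.
  f(x) = tan(x)   ⇒   f'(x) = tan(x)^2 + 1
  g(x) = sinh(x)   ⇒   g'(x) = cosh(x)
  lim(x→0) f'(x)/g'(x) = lim(x→0) (tan(x)^2 + 1)/(cosh(x))
  = 1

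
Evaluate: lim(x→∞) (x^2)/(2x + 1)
This is an ∞/∞ indeterminate form.

Apply L'Hôpital's rule: differentiate numerator and denominator separately.
  f(x) = x^2   ⇒   f'(x) = 2·x
  g(x) = 2·x + 1   ⇒   g'(x) = 2
  lim(x→∞) f'(x)/g'(x) = lim(x→∞) (2·x)/(2)
  = ∞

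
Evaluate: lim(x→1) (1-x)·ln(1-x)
This is a 0·∞ indeterminate form.

Rewrite 0·∞ as a quotient (0/0 or ∞/∞ form), then apply L'Hôpital's rule:
  lim(x→1) (1-x)·ln(1-x) = 0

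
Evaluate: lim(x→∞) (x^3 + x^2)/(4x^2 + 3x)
This is an ∞/∞ indeterminate form.

Apply L'Hôpital's rule: differentiate numerator and denominator separately.
  f(x) = x^3 + x^2   ⇒   f'(x) = 3·x^2 + 2·x
  g(x) = 4·x^2 + 3·x   ⇒   g'(x) = 8·x + 3
  lim(x→∞) f'(x)/g'(x) = lim(x→∞) (3·x^2 + 2·x)/(8·x + 3)
  = ∞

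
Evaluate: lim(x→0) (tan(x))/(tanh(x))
This is a 0/0 indeterminate form.

Apply L'Hôpital's rule: differentiate numerator and denominator separately.
  f(x) = tan(x)   ⇒   f'(x) = tan(x)^2 + 1
  g(x) = tanh(x)   ⇒   g'(x) = 1 - tanh(x)^2
  lim(x→0) f'(x)/g'(x) = lim(x→0) (tan(x)^2 + 1)/(1 - tanh(x)^2)
  = 1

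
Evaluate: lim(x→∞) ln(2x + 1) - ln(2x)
This is an ∞-∞ indeterminate form.

Combine fractions or rationalize to convert ∞-∞ to 0/0 form:
  lim(x→∞) ln(2x + 1) - ln(2x) = 0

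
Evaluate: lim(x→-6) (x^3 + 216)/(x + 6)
This is a standard limit.

Factor or rationalize the expression:
  lim(x→-6) (x^3 + 216)/(x + 6) = 108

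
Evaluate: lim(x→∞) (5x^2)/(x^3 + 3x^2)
This is an ∞/∞ indeterminate form.

Apply L'Hôpital's rule: differentiate numerator and denominator separately.
  f(x) = 5·x^2   ⇒   f'(x) = 10·x
  g(x) = x^3 + 3·x^2   ⇒   g'(x) = 3·x^2 + 6·x
  lim(x→∞) f'(x)/g'(x) = lim(x→∞) (10·x)/(3·x^2 + 6·x)
  = 0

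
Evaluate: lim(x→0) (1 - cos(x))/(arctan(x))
This is a 0/0 indeterminate form.

Apply L'Hôpital's rule: differentiate numerator and denominator separately.
  f(x) = 1 - cos(x)   ⇒   f'(x) = sin(x)
  g(x) = atan(x)   ⇒   g'(x) = 1/(x^2 + 1)
  lim(x→0) f'(x)/g'(x) = lim(x→0) (sin(x))/(1/(x^2 + 1))
  = 0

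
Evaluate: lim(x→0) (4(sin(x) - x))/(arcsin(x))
This is a 0/0 indeterminate form.

Apply L'Hôpital's rule: differentiate numerator and denominator separately.
  f(x) = -4·x + 4·sin(x)   ⇒   f'(x) = 4·cos(x) - 4
  g(x) = asin(x)   ⇒   g'(x) = 1/sqrt(1 - x^2)
  lim(x→0) f'(x)/g'(x) = lim(x→0) (4·cos(x) - 4)/(1/sqrt(1 - x^2))
  = 0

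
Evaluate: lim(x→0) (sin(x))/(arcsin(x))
This is a 0/0 indeterminate form.

Apply L'Hôpital's rule: differentiate numerator and denominator separately.
  f(x) = sin(x)   ⇒   f'(x) = cos(x)
  g(x) = asin(x)   ⇒   g'(x) = 1/sqrt(1 - x^2)
  lim(x→0) f'(x)/g'(x) = lim(x→0) (cos(x))/(1/sqrt(1 - x^2))
  = 1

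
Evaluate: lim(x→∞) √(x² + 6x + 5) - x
This is an ∞-∞ indeterminate form.

Combine fractions or rationalize to convert ∞-∞ to 0/0 form:
  lim(x→∞) √(x² + 6x + 5) - x = 3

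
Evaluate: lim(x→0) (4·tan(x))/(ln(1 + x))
This is a 0/0 indeterminate form.

Apply L'Hôpital's rule: differentiate numerator and denominator separately.
  f(x) = 4·tan(x)   ⇒   f'(x) = 4·tan(x)^2 + 4
  g(x) = ln(x + 1)   ⇒   g'(x) = 1/(x + 1)
  lim(x→0) f'(x)/g'(x) = lim(x→0) (4·tan(x)^2 + 4)/(1/(x + 1))
  = 4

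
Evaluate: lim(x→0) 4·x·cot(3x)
This is a 0·∞ indeterminate form.

Rewrite 0·∞ as a quotient (0/0 or ∞/∞ form), then apply L'Hôpital's rule:
  lim(x→0) 4·x·cot(3x) = 4/3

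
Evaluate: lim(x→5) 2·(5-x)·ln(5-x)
This is a 0·∞ indeterminate form.

Rewrite 0·∞ as a quotient (0/0 or ∞/∞ form), then apply L'Hôpital's rule:
  lim(x→5) 2·(5-x)·ln(5-x) = 0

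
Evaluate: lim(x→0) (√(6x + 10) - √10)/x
This is a standard limit.

Factor or rationalize the expression:
  lim(x→0) (√(6x + 10) - √10)/x = 3·sqrt(10)/10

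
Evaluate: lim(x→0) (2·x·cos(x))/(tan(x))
This is a 0/0 indeterminate form.

Apply L'Hôpital's rule: differentiate numerator and denominator separately.
  f(x) = 2·x·cos(x)   ⇒   f'(x) = -2·x·sin(x) + 2·cos(x)
  g(x) = tan(x)   ⇒   g'(x) = tan(x)^2 + 1
  lim(x→0) f'(x)/g'(x) = lim(x→0) (-2·x·sin(x) + 2·cos(x))/(tan(x)^2 + 1)
  = 2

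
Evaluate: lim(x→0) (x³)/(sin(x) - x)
This is a 0/0 indeterminate form.

Apply L'Hôpital's rule: differentiate numerator and denominator separately.
  f(x) = x^3   ⇒   f'(x) = 3·x^2
  g(x) = -x + sin(x)   ⇒   g'(x) = cos(x) - 1
  lim(x→0) f'(x)/g'(x) = lim(x→0) (3·x^2)/(cos(x) - 1)
  = -6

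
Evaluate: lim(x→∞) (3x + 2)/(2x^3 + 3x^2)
This is an ∞/∞ indeterminate form.

Apply L'Hôpital's rule: differentiate numerator and denominator separately.
  f(x) = 3·x + 2   ⇒   f'(x) = 3
  g(x) = 2·x^3 + 3·x^2   ⇒   g'(x) = 6·x^2 + 6·x
  lim(x→∞) f'(x)/g'(x) = lim(x→∞) (3)/(6·x^2 + 6·x)
  = 0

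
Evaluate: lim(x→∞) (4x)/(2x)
This is an ∞/∞ indeterminate form.

Apply L'Hôpital's rule: differentiate numerator and denominator separately.
  f(x) = 4·x   ⇒   f'(x) = 4
  g(x) = 2·x   ⇒   g'(x) = 2
  lim(x→∞) f'(x)/g'(x) = lim(x→∞) (4)/(2)
  = 2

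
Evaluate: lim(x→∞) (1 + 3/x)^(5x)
This is an exponential indeterminate form.

For exponential indeterminate forms, take the natural log:
  Let L = lim(x→∞) (1 + 3/x)^(5x)
  Then ln(L) = lim(x→∞) [exponent × ln(base)]
  Evaluate using L'Hôpital or standard limits, then exponentiate.
  L = e^(15)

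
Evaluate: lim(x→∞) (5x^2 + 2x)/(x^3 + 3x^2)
This is an ∞/∞ indeterminate form.

Apply L'Hôpital's rule: differentiate numerator and denominator separately.
  f(x) = 5·x^2 + 2·x   ⇒   f'(x) = 10·x + 2
  g(x) = x^3 + 3·x^2   ⇒   g'(x) = 3·x^2 + 6·x
  lim(x→∞) f'(x)/g'(x) = lim(x→∞) (10·x + 2)/(3·x^2 + 6·x)
  = 0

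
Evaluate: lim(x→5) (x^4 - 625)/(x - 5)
This is a standard limit.

Factor or rationalize the expression:
  lim(x→5) (x^4 - 625)/(x - 5) = 500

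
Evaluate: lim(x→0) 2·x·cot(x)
This is a 0·∞ indeterminate form.

Rewrite 0·∞ as a quotient (0/0 or ∞/∞ form), then apply L'Hôpital's rule:
  lim(x→0) 2·x·cot(x) = 2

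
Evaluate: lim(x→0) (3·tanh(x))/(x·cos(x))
This is a 0/0 indeterminate form.

Apply L'Hôpital's rule: differentiate numerator and denominator separately.
  f(x) = 3·tanh(x)   ⇒   f'(x) = 3 - 3·tanh(x)^2
  g(x) = x·cos(x)   ⇒   g'(x) = -x·sin(x) + cos(x)
  lim(x→0) f'(x)/g'(x) = lim(x→0) (3 - 3·tanh(x)^2)/(-x·sin(x) + cos(x))
  = 3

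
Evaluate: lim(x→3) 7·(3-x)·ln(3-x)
This is a 0·∞ indeterminate form.

Rewrite 0·∞ as a quotient (0/0 or ∞/∞ form), then apply L'Hôpital's rule:
  lim(x→3) 7·(3-x)·ln(3-x) = 0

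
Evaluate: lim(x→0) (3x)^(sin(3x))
This is an exponential indeterminate form.

For exponential indeterminate forms, take the natural log:
  Let L = lim(x→0) (3x)^(sin(3x))
  Then ln(L) = lim(x→0) [exponent × ln(base)]
  Evaluate using L'Hôpital or standard limits, then exponentiate.
  L = 1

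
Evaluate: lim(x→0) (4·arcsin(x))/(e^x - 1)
This is a 0/0 indeterminate form.

Apply L'Hôpital's rule: differentiate numerator and denominator separately.
  f(x) = 4·asin(x)   ⇒   f'(x) = 4/sqrt(1 - x^2)
  g(x) = e^(x) - 1   ⇒   g'(x) = e^(x)
  lim(x→0) f'(x)/g'(x) = lim(x→0) (4/sqrt(1 - x^2))/(e^(x))
  = 4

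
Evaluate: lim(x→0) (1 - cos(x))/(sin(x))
This is a 0/0 indeterminate form.

Apply L'Hôpital's rule: differentiate numerator and denominator separately.
  f(x) = 1 - cos(x)   ⇒   f'(x) = sin(x)
  g(x) = sin(x)   ⇒   g'(x) = cos(x)
  lim(x→0) f'(x)/g'(x) = lim(x→0) (sin(x))/(cos(x))
  = 0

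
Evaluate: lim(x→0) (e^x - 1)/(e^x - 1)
This is a 0/0 indeterminate form.

Apply L'Hôpital's rule: differentiate numerator and denominator separately.
  f(x) = e^(x) - 1   ⇒   f'(x) = e^(x)
  g(x) = e^(x) - 1   ⇒   g'(x) = e^(x)
  lim(x→0) f'(x)/g'(x) = lim(x→0) (e^(x))/(e^(x))
  = 1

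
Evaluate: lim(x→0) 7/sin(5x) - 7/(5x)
This is an ∞-∞ indeterminate form.

Combine fractions or rationalize to convert ∞-∞ to 0/0 form:
  lim(x→0) 7/sin(5x) - 7/(5x) = 0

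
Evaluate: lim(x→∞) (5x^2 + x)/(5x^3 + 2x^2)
This is an ∞/∞ indeterminate form.

Apply L'Hôpital's rule: differentiate numerator and denominator separately.
  f(x) = 5·x^2 + x   ⇒   f'(x) = 10·x + 1
  g(x) = 5·x^3 + 2·x^2   ⇒   g'(x) = 15·x^2 + 4·x
  lim(x→∞) f'(x)/g'(x) = lim(x→∞) (10·x + 1)/(15·x^2 + 4·x)
  = 0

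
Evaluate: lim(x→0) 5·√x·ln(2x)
This is a 0·∞ indeterminate form.

Rewrite 0·∞ as a quotient (0/0 or ∞/∞ form), then apply L'Hôpital's rule:
  lim(x→0) 5·√x·ln(2x) = 0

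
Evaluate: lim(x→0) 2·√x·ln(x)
This is a 0·∞ indeterminate form.

Rewrite 0·∞ as a quotient (0/0 or ∞/∞ form), then apply L'Hôpital's rule:
  lim(x→0) 2·√x·ln(x) = 0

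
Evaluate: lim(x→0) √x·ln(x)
This is a 0·∞ indeterminate form.

Rewrite 0·∞ as a quotient (0/0 or ∞/∞ form), then apply L'Hôpital's rule:
  lim(x→0) √x·ln(x) = 0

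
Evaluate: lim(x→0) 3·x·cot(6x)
This is a 0·∞ indeterminate form.

Rewrite 0·∞ as a quotient (0/0 or ∞/∞ form), then apply L'Hôpital's rule:
  lim(x→0) 3·x·cot(6x) = 1/2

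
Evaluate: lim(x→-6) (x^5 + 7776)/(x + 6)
This is a standard limit.

Factor or rationalize the expression:
  lim(x→-6) (x^5 + 7776)/(x + 6) = 6480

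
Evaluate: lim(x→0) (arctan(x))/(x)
This is a 0/0 indeterminate form.

Apply L'Hôpital's rule: differentiate numerator and denominator separately.
  f(x) = atan(x)   ⇒   f'(x) = 1/(x^2 + 1)
  g(x) = x   ⇒   g'(x) = 1
  lim(x→0) f'(x)/g'(x) = lim(x→0) (1/(x^2 + 1))/(1)
  = 1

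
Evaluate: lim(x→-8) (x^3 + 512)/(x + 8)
This is a standard limit.

Factor or rationalize the expression:
  lim(x→-8) (x^3 + 512)/(x + 8) = 192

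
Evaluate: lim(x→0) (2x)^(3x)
This is an exponential indeterminate form.

For exponential indeterminate forms, take the natural log:
  Let L = lim(x→0) (2x)^(3x)
  Then ln(L) = lim(x→0) [exponent × ln(base)]
  Evaluate using L'Hôpital or standard limits, then exponentiate.
  L = 1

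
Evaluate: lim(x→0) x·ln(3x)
This is a 0·∞ indeterminate form.

Rewrite 0·∞ as a quotient (0/0 or ∞/∞ form), then apply L'Hôpital's rule:
  lim(x→0) x·ln(3x) = 0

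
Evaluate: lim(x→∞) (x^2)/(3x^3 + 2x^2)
This is an ∞/∞ indeterminate form.

Apply L'Hôpital's rule: differentiate numerator and denominator separately.
  f(x) = x^2   ⇒   f'(x) = 2·x
  g(x) = 3·x^3 + 2·x^2   ⇒   g'(x) = 9·x^2 + 4·x
  lim(x→∞) f'(x)/g'(x) = lim(x→∞) (2·x)/(9·x^2 + 4·x)
  = 0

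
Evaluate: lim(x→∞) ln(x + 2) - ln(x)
This is an ∞-∞ indeterminate form.

Combine fractions or rationalize to convert ∞-∞ to 0/0 form:
  lim(x→∞) ln(x + 2) - ln(x) = 0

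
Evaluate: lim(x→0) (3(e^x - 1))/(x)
This is a 0/0 indeterminate form.

Apply L'Hôpital's rule: differentiate numerator and denominator separately.
  f(x) = 3·e^(x) - 3   ⇒   f'(x) = 3·e^(x)
  g(x) = x   ⇒   g'(x) = 1
  lim(x→0) f'(x)/g'(x) = lim(x→0) (3·e^(x))/(1)
  = 3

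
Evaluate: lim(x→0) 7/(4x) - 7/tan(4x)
This is an ∞-∞ indeterminate form.

Combine fractions or rationalize to convert ∞-∞ to 0/0 form:
  lim(x→0) 7/(4x) - 7/tan(4x) = 0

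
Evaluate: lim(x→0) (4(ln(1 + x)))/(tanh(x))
This is a 0/0 indeterminate form.

Apply L'Hôpital's rule: differentiate numerator and denominator separately.
  f(x) = 4·ln(x + 1)   ⇒   f'(x) = 4/(x + 1)
  g(x) = tanh(x)   ⇒   g'(x) = 1 - tanh(x)^2
  lim(x→0) f'(x)/g'(x) = lim(x→0) (4/(x + 1))/(1 - tanh(x)^2)
  = 4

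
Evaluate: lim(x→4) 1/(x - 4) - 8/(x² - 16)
This is an ∞-∞ indeterminate form.

Combine fractions or rationalize to convert ∞-∞ to 0/0 form:
  lim(x→4) 1/(x - 4) - 8/(x² - 16) = 1/8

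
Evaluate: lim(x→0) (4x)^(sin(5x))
This is an exponential indeterminate form.

For exponential indeterminate forms, take the natural log:
  Let L = lim(x→0) (4x)^(sin(5x))
  Then ln(L) = lim(x→0) [exponent × ln(base)]
  Evaluate using L'Hôpital or standard limits, then exponentiate.
  L = 1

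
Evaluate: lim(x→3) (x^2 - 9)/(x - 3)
This is a standard limit.

Factor or rationalize the expression:
  lim(x→3) (x^2 - 9)/(x - 3) = 6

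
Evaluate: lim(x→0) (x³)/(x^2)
This is a 0/0 indeterminate form.

Apply L'Hôpital's rule: differentiate numerator and denominator separately.
  f(x) = x^3   ⇒   f'(x) = 3·x^2
  g(x) = x^2   ⇒   g'(x) = 2·x
  lim(x→0) f'(x)/g'(x) = lim(x→0) (3·x^2)/(2·x)
  = 0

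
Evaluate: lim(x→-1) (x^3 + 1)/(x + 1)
This is a standard limit.

Factor or rationalize the expression:
  lim(x→-1) (x^3 + 1)/(x + 1) = 3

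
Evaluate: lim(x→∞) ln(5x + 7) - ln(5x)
This is an ∞-∞ indeterminate form.

Combine fractions or rationalize to convert ∞-∞ to 0/0 form:
  lim(x→∞) ln(5x + 7) - ln(5x) = 0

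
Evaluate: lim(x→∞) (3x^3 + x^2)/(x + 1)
This is an ∞/∞ indeterminate form.

Apply L'Hôpital's rule: differentiate numerator and denominator separately.
  f(x) = 3·x^3 + x^2   ⇒   f'(x) = 9·x^2 + 2·x
  g(x) = x + 1   ⇒   g'(x) = 1
  lim(x→∞) f'(x)/g'(x) = lim(x→∞) (9·x^2 + 2·x)/(1)
  = ∞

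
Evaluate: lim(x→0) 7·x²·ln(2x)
This is a 0·∞ indeterminate form.

Rewrite 0·∞ as a quotient (0/0 or ∞/∞ form), then apply L'Hôpital's rule:
  lim(x→0) 7·x²·ln(2x) = 0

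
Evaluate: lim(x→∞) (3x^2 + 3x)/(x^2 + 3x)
This is an ∞/∞ indeterminate form.

Apply L'Hôpital's rule: differentiate numerator and denominator separately.
  f(x) = 3·x^2 + 3·x   ⇒   f'(x) = 6·x + 3
  g(x) = x^2 + 3·x   ⇒   g'(x) = 2·x + 3
  lim(x→∞) f'(x)/g'(x) = lim(x→∞) (6·x + 3)/(2·x + 3)
  = 3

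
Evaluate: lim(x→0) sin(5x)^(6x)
This is an exponential indeterminate form.

For exponential indeterminate forms, take the natural log:
  Let L = lim(x→0) sin(5x)^(6x)
  Then ln(L) = lim(x→0) [exponent × ln(base)]
  Evaluate using L'Hôpital or standard limits, then exponentiate.
  L = 1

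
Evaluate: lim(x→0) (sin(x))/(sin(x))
This is a 0/0 indeterminate form.

Apply L'Hôpital's rule: differentiate numerator and denominator separately.
  f(x) = sin(x)   ⇒   f'(x) = cos(x)
  g(x) = sin(x)   ⇒   g'(x) = cos(x)
  lim(x→0) f'(x)/g'(x) = lim(x→0) (cos(x))/(cos(x))
  = 1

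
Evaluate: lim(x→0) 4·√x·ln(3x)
This is a 0·∞ indeterminate form.

Rewrite 0·∞ as a quotient (0/0 or ∞/∞ form), then apply L'Hôpital's rule:
  lim(x→0) 4·√x·ln(3x) = 0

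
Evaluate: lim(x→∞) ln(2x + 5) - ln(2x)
This is an ∞-∞ indeterminate form.

Combine fractions or rationalize to convert ∞-∞ to 0/0 form:
  lim(x→∞) ln(2x + 5) - ln(2x) = 0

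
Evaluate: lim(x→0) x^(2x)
This is an exponential indeterminate form.

For exponential indeterminate forms, take the natural log:
  Let L = lim(x→0) x^(2x)
  Then ln(L) = lim(x→0) [exponent × ln(base)]
  Evaluate using L'Hôpital or standard limits, then exponentiate.
  L = 1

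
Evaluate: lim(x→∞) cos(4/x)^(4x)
This is an exponential indeterminate form.

For exponential indeterminate forms, take the natural log:
  Let L = lim(x→∞) cos(4/x)^(4x)
  Then ln(L) = lim(x→∞) [exponent × ln(base)]
  Evaluate using L'Hôpital or standard limits, then exponentiate.
  L = 1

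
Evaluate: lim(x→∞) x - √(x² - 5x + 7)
This is an ∞-∞ indeterminate form.

Combine fractions or rationalize to convert ∞-∞ to 0/0 form:
  lim(x→∞) x - √(x² - 5x + 7) = 5/2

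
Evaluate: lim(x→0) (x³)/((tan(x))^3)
This is a 0/0 indeterminate form.

Apply L'Hôpital's rule: differentiate numerator and denominator separately.
  f(x) = x^3   ⇒   f'(x) = 3·x^2
  g(x) = tan(x)^3   ⇒   g'(x) = (3·tan(x)^2 + 3)·tan(x)^2
  lim(x→0) f'(x)/g'(x) = lim(x→0) (3·x^2)/((3·tan(x)^2 + 3)·tan(x)^2)
  = 1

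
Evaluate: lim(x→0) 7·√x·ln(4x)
This is a 0·∞ indeterminate form.

Rewrite 0·∞ as a quotient (0/0 or ∞/∞ form), then apply L'Hôpital's rule:
  lim(x→0) 7·√x·ln(4x) = 0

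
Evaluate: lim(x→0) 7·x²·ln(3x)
This is a 0·∞ indeterminate form.

Rewrite 0·∞ as a quotient (0/0 or ∞/∞ form), then apply L'Hôpital's rule:
  lim(x→0) 7·x²·ln(3x) = 0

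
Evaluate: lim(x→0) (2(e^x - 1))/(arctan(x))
This is a 0/0 indeterminate form.

Apply L'Hôpital's rule: differentiate numerator and denominator separately.
  f(x) = 2·e^(x) - 2   ⇒   f'(x) = 2·e^(x)
  g(x) = atan(x)   ⇒   g'(x) = 1/(x^2 + 1)
  lim(x→0) f'(x)/g'(x) = lim(x→0) (2·e^(x))/(1/(x^2 + 1))
  = 2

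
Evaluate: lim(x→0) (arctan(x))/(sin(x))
This is a 0/0 indeterminate form.

Apply L'Hôpital's rule: differentiate numerator and denominator separately.
  f(x) = atan(x)   ⇒   f'(x) = 1/(x^2 + 1)
  g(x) = sin(x)   ⇒   g'(x) = cos(x)
  lim(x→0) f'(x)/g'(x) = lim(x→0) (1/(x^2 + 1))/(cos(x))
  = 1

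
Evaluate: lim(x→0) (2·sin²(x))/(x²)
This is a 0/0 indeterminate form.

Apply L'Hôpital's rule: differentiate numerator and denominator separately.
  f(x) = 2·sin(x)^2   ⇒   f'(x) = 4·sin(x)·cos(x)
  g(x) = x^2   ⇒   g'(x) = 2·x
  lim(x→0) f'(x)/g'(x) = lim(x→0) (4·sin(x)·cos(x))/(2·x)
  = 2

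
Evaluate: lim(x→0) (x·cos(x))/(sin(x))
This is a 0/0 indeterminate form.

Apply L'Hôpital's rule: differentiate numerator and denominator separately.
  f(x) = x·cos(x)   ⇒   f'(x) = -x·sin(x) + cos(x)
  g(x) = sin(x)   ⇒   g'(x) = cos(x)
  lim(x→0) f'(x)/g'(x) = lim(x→0) (-x·sin(x) + cos(x))/(cos(x))
  = 1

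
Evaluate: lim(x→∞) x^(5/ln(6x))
This is an exponential indeterminate form.

For exponential indeterminate forms, take the natural log:
  Let L = lim(x→∞) x^(5/ln(6x))
  Then ln(L) = lim(x→∞) [exponent × ln(base)]
  Evaluate using L'Hôpital or standard limits, then exponentiate.
  L = e^(5)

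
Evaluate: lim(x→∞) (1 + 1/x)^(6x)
This is an exponential indeterminate form.

For exponential indeterminate forms, take the natural log:
  Let L = lim(x→∞) (1 + 1/x)^(6x)
  Then ln(L) = lim(x→∞) [exponent × ln(base)]
  Evaluate using L'Hôpital or standard limits, then exponentiate.
  L = e^(6)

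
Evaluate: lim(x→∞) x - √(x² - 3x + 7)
This is an ∞-∞ indeterminate form.

Combine fractions or rationalize to convert ∞-∞ to 0/0 form:
  lim(x→∞) x - √(x² - 3x + 7) = 3/2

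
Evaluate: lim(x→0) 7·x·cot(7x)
This is a 0·∞ indeterminate form.

Rewrite 0·∞ as a quotient (0/0 or ∞/∞ form), then apply L'Hôpital's rule:
  lim(x→0) 7·x·cot(7x) = 1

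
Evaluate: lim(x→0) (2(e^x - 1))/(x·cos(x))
This is a 0/0 indeterminate form.

Apply L'Hôpital's rule: differentiate numerator and denominator separately.
  f(x) = 2·e^(x) - 2   ⇒   f'(x) = 2·e^(x)
  g(x) = x·cos(x)   ⇒   g'(x) = -x·sin(x) + cos(x)
  lim(x→0) f'(x)/g'(x) = lim(x→0) (2·e^(x))/(-x·sin(x) + cos(x))
  = 2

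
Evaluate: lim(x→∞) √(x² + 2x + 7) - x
This is an ∞-∞ indeterminate form.

Combine fractions or rationalize to convert ∞-∞ to 0/0 form:
  lim(x→∞) √(x² + 2x + 7) - x = 1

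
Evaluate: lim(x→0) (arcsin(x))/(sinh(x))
This is a 0/0 indeterminate form.

Apply L'Hôpital's rule: differentiate numerator and denominator separately.
  f(x) = asin(x)   ⇒   f'(x) = 1/sqrt(1 - x^2)
  g(x) = sinh(x)   ⇒   g'(x) = cosh(x)
  lim(x→0) f'(x)/g'(x) = lim(x→0) (1/sqrt(1 - x^2))/(cosh(x))
  = 1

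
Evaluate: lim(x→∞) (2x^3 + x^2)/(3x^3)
This is an ∞/∞ indeterminate form.

Apply L'Hôpital's rule: differentiate numerator and denominator separately.
  f(x) = 2·x^3 + x^2   ⇒   f'(x) = 6·x^2 + 2·x
  g(x) = 3·x^3   ⇒   g'(x) = 9·x^2
  lim(x→∞) f'(x)/g'(x) = lim(x→∞) (6·x^2 + 2·x)/(9·x^2)
  = 2/3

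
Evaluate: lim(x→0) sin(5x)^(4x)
This is an exponential indeterminate form.

For exponential indeterminate forms, take the natural log:
  Let L = lim(x→0) sin(5x)^(4x)
  Then ln(L) = lim(x→0) [exponent × ln(base)]
  Evaluate using L'Hôpital or standard limits, then exponentiate.
  L = 1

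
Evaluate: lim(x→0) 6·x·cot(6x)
This is a 0·∞ indeterminate form.

Rewrite 0·∞ as a quotient (0/0 or ∞/∞ form), then apply L'Hôpital's rule:
  lim(x→0) 6·x·cot(6x) = 1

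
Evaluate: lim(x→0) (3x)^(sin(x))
This is an exponential indeterminate form.

For exponential indeterminate forms, take the natural log:
  Let L = lim(x→0) (3x)^(sin(x))
  Then ln(L) = lim(x→0) [exponent × ln(base)]
  Evaluate using L'Hôpital or standard limits, then exponentiate.
  L = 1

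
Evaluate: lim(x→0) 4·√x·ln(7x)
This is a 0·∞ indeterminate form.

Rewrite 0·∞ as a quotient (0/0 or ∞/∞ form), then apply L'Hôpital's rule:
  lim(x→0) 4·√x·ln(7x) = 0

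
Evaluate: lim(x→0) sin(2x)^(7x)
This is an exponential indeterminate form.

For exponential indeterminate forms, take the natural log:
  Let L = lim(x→0) sin(2x)^(7x)
  Then ln(L) = lim(x→0) [exponent × ln(base)]
  Evaluate using L'Hôpital or standard limits, then exponentiate.
  L = 1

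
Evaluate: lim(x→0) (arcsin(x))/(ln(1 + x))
This is a 0/0 indeterminate form.

Apply L'Hôpital's rule: differentiate numerator and denominator separately.
  f(x) = asin(x)   ⇒   f'(x) = 1/sqrt(1 - x^2)
  g(x) = ln(x + 1)   ⇒   g'(x) = 1/(x + 1)
  lim(x→0) f'(x)/g'(x) = lim(x→0) (1/sqrt(1 - x^2))/(1/(x + 1))
  = 1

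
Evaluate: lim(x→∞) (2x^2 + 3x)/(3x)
This is an ∞/∞ indeterminate form.

Apply L'Hôpital's rule: differentiate numerator and denominator separately.
  f(x) = 2·x^2 + 3·x   ⇒   f'(x) = 4·x + 3
  g(x) = 3·x   ⇒   g'(x) = 3
  lim(x→∞) f'(x)/g'(x) = lim(x→∞) (4·x + 3)/(3)
  = ∞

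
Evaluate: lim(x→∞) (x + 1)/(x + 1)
This is an ∞/∞ indeterminate form.

Apply L'Hôpital's rule: differentiate numerator and denominator separately.
  f(x) = x + 1   ⇒   f'(x) = 1
  g(x) = x + 1   ⇒   g'(x) = 1
  lim(x→∞) f'(x)/g'(x) = lim(x→∞) (1)/(1)
  = 1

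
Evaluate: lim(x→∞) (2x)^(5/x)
This is an exponential indeterminate form.

For exponential indeterminate forms, take the natural log:
  Let L = lim(x→∞) (2x)^(5/x)
  Then ln(L) = lim(x→∞) [exponent × ln(base)]
  Evaluate using L'Hôpital or standard limits, then exponentiate.
  L = 1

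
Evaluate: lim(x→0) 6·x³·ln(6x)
This is a 0·∞ indeterminate form.

Rewrite 0·∞ as a quotient (0/0 or ∞/∞ form), then apply L'Hôpital's rule:
  lim(x→0) 6·x³·ln(6x) = 0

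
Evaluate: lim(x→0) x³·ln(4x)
This is a 0·∞ indeterminate form.

Rewrite 0·∞ as a quotient (0/0 or ∞/∞ form), then apply L'Hôpital's rule:
  lim(x→0) x³·ln(4x) = 0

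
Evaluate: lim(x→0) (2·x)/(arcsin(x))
This is a 0/0 indeterminate form.

Apply L'Hôpital's rule: differentiate numerator and denominator separately.
  f(x) = 2·x   ⇒   f'(x) = 2
  g(x) = asin(x)   ⇒   g'(x) = 1/sqrt(1 - x^2)
  lim(x→0) f'(x)/g'(x) = lim(x→0) (2)/(1/sqrt(1 - x^2))
  = 2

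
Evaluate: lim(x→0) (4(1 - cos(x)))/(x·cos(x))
This is a 0/0 indeterminate form.

Apply L'Hôpital's rule: differentiate numerator and denominator separately.
  f(x) = 4 - 4·cos(x)   ⇒   f'(x) = 4·sin(x)
  g(x) = x·cos(x)   ⇒   g'(x) = -x·sin(x) + cos(x)
  lim(x→0) f'(x)/g'(x) = lim(x→0) (4·sin(x))/(-x·sin(x) + cos(x))
  = 0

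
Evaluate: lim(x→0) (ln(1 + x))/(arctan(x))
This is a 0/0 indeterminate form.

Apply L'Hôpital's rule: differentiate numerator and denominator separately.
  f(x) = ln(x + 1)   ⇒   f'(x) = 1/(x + 1)
  g(x) = atan(x)   ⇒   g'(x) = 1/(x^2 + 1)
  lim(x→0) f'(x)/g'(x) = lim(x→0) (1/(x + 1))/(1/(x^2 + 1))
  = 1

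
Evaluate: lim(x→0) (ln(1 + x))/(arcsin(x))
This is a 0/0 indeterminate form.

Apply L'Hôpital's rule: differentiate numerator and denominator separately.
  f(x) = ln(x + 1)   ⇒   f'(x) = 1/(x + 1)
  g(x) = asin(x)   ⇒   g'(x) = 1/sqrt(1 - x^2)
  lim(x→0) f'(x)/g'(x) = lim(x→0) (1/(x + 1))/(1/sqrt(1 - x^2))
  = 1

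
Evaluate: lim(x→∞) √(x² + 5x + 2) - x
This is an ∞-∞ indeterminate form.

Combine fractions or rationalize to convert ∞-∞ to 0/0 form:
  lim(x→∞) √(x² + 5x + 2) - x = 5/2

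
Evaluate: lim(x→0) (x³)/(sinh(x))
This is a 0/0 indeterminate form.

Apply L'Hôpital's rule: differentiate numerator and denominator separately.
  f(x) = x^3   ⇒   f'(x) = 3·x^2
  g(x) = sinh(x)   ⇒   g'(x) = cosh(x)
  lim(x→0) f'(x)/g'(x) = lim(x→0) (3·x^2)/(cosh(x))
  = 0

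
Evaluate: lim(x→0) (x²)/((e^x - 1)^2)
This is a 0/0 indeterminate form.

Apply L'Hôpital's rule: differentiate numerator and denominator separately.
  f(x) = x^2   ⇒   f'(x) = 2·x
  g(x) = (e^(x) - 1)^2   ⇒   g'(x) = 2·(e^(x) - 1)·e^(x)
  lim(x→0) f'(x)/g'(x) = lim(x→0) (2·x)/(2·(e^(x) - 1)·e^(x))
  = 1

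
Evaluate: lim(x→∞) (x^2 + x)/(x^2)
This is an ∞/∞ indeterminate form.

Apply L'Hôpital's rule: differentiate numerator and denominator separately.
  f(x) = x^2 + x   ⇒   f'(x) = 2·x + 1
  g(x) = x^2   ⇒   g'(x) = 2·x
  lim(x→∞) f'(x)/g'(x) = lim(x→∞) (2·x + 1)/(2·x)
  = 1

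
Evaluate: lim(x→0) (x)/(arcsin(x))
This is a 0/0 indeterminate form.

Apply L'Hôpital's rule: differentiate numerator and denominator separately.
  f(x) = x   ⇒   f'(x) = 1
  g(x) = asin(x)   ⇒   g'(x) = 1/sqrt(1 - x^2)
  lim(x→0) f'(x)/g'(x) = lim(x→0) (1)/(1/sqrt(1 - x^2))
  = 1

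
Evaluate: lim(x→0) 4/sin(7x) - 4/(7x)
This is an ∞-∞ indeterminate form.

Combine fractions or rationalize to convert ∞-∞ to 0/0 form:
  lim(x→0) 4/sin(7x) - 4/(7x) = 0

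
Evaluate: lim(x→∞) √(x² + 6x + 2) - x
This is an ∞-∞ indeterminate form.

Combine fractions or rationalize to convert ∞-∞ to 0/0 form:
  lim(x→∞) √(x² + 6x + 2) - x = 3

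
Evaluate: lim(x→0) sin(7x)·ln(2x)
This is a 0·∞ indeterminate form.

Rewrite 0·∞ as a quotient (0/0 or ∞/∞ form), then apply L'Hôpital's rule:
  lim(x→0) sin(7x)·ln(2x) = 0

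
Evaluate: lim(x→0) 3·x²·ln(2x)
This is a 0·∞ indeterminate form.

Rewrite 0·∞ as a quotient (0/0 or ∞/∞ form), then apply L'Hôpital's rule:
  lim(x→0) 3·x²·ln(2x) = 0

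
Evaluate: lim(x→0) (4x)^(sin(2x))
This is an exponential indeterminate form.

For exponential indeterminate forms, take the natural log:
  Let L = lim(x→0) (4x)^(sin(2x))
  Then ln(L) = lim(x→0) [exponent × ln(base)]
  Evaluate using L'Hôpital or standard limits, then exponentiate.
  L = 1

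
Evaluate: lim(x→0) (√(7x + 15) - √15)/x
This is a standard limit.

Factor or rationalize the expression:
  lim(x→0) (√(7x + 15) - √15)/x = 7·sqrt(15)/30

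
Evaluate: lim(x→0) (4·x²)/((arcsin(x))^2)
This is a 0/0 indeterminate form.

Apply L'Hôpital's rule: differentiate numerator and denominator separately.
  f(x) = 4·x^2   ⇒   f'(x) = 8·x
  g(x) = asin(x)^2   ⇒   g'(x) = 2·asin(x)/sqrt(1 - x^2)
  lim(x→0) f'(x)/g'(x) = lim(x→0) (8·x)/(2·asin(x)/sqrt(1 - x^2))
  = 4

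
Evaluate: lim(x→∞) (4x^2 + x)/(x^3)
This is an ∞/∞ indeterminate form.

Apply L'Hôpital's rule: differentiate numerator and denominator separately.
  f(x) = 4·x^2 + x   ⇒   f'(x) = 8·x + 1
  g(x) = x^3   ⇒   g'(x) = 3·x^2
  lim(x→∞) f'(x)/g'(x) = lim(x→∞) (8·x + 1)/(3·x^2)
  = 0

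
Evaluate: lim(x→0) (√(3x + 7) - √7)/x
This is a standard limit.

Factor or rationalize the expression:
  lim(x→0) (√(3x + 7) - √7)/x = 3·sqrt(7)/14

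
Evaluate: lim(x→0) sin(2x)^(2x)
This is an exponential indeterminate form.

For exponential indeterminate forms, take the natural log:
  Let L = lim(x→0) sin(2x)^(2x)
  Then ln(L) = lim(x→0) [exponent × ln(base)]
  Evaluate using L'Hôpital or standard limits, then exponentiate.
  L = 1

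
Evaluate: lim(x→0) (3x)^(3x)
This is an exponential indeterminate form.

For exponential indeterminate forms, take the natural log:
  Let L = lim(x→0) (3x)^(3x)
  Then ln(L) = lim(x→0) [exponent × ln(base)]
  Evaluate using L'Hôpital or standard limits, then exponentiate.
  L = 1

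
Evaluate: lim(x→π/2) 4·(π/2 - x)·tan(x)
This is a 0·∞ indeterminate form.

Rewrite 0·∞ as a quotient (0/0 or ∞/∞ form), then apply L'Hôpital's rule:
  lim(x→π/2) 4·(π/2 - x)·tan(x) = 4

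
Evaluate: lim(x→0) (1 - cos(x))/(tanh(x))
This is a 0/0 indeterminate form.

Apply L'Hôpital's rule: differentiate numerator and denominator separately.
  f(x) = 1 - cos(x)   ⇒   f'(x) = sin(x)
  g(x) = tanh(x)   ⇒   g'(x) = 1 - tanh(x)^2
  lim(x→0) f'(x)/g'(x) = lim(x→0) (sin(x))/(1 - tanh(x)^2)
  = 0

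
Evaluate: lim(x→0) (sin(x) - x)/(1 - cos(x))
This is a 0/0 indeterminate form.

Apply L'Hôpital's rule: differentiate numerator and denominator separately.
  f(x) = -x + sin(x)   ⇒   f'(x) = cos(x) - 1
  g(x) = 1 - cos(x)   ⇒   g'(x) = sin(x)
  lim(x→0) f'(x)/g'(x) = lim(x→0) (cos(x) - 1)/(sin(x))
  = 0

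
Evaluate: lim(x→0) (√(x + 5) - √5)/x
This is a standard limit.

Factor or rationalize the expression:
  lim(x→0) (√(x + 5) - √5)/x = sqrt(5)/10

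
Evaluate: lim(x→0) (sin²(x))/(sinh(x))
This is a 0/0 indeterminate form.

Apply L'Hôpital's rule: differentiate numerator and denominator separately.
  f(x) = sin(x)^2   ⇒   f'(x) = 2·sin(x)·cos(x)
  g(x) = sinh(x)   ⇒   g'(x) = cosh(x)
  lim(x→0) f'(x)/g'(x) = lim(x→0) (2·sin(x)·cos(x))/(cosh(x))
  = 0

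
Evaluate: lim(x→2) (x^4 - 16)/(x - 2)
This is a standard limit.

Factor or rationalize the expression:
  lim(x→2) (x^4 - 16)/(x - 2) = 32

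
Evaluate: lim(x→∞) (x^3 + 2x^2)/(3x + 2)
This is an ∞/∞ indeterminate form.

Apply L'Hôpital's rule: differentiate numerator and denominator separately.
  f(x) = x^3 + 2·x^2   ⇒   f'(x) = 3·x^2 + 4·x
  g(x) = 3·x + 2   ⇒   g'(x) = 3
  lim(x→∞) f'(x)/g'(x) = lim(x→∞) (3·x^2 + 4·x)/(3)
  = ∞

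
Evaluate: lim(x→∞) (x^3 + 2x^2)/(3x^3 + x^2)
This is an ∞/∞ indeterminate form.

Apply L'Hôpital's rule: differentiate numerator and denominator separately.
  f(x) = x^3 + 2·x^2   ⇒   f'(x) = 3·x^2 + 4·x
  g(x) = 3·x^3 + x^2   ⇒   g'(x) = 9·x^2 + 2·x
  lim(x→∞) f'(x)/g'(x) = lim(x→∞) (3·x^2 + 4·x)/(9·x^2 + 2·x)
  = 1/3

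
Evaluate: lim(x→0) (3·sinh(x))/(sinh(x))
This is a 0/0 indeterminate form.

Apply L'Hôpital's rule: differentiate numerator and denominator separately.
  f(x) = 3·sinh(x)   ⇒   f'(x) = 3·cosh(x)
  g(x) = sinh(x)   ⇒   g'(x) = cosh(x)
  lim(x→0) f'(x)/g'(x) = lim(x→0) (3·cosh(x))/(cosh(x))
  = 3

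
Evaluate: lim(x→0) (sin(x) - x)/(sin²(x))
This is a 0/0 indeterminate form.

Apply L'Hôpital's rule: differentiate numerator and denominator separately.
  f(x) = -x + sin(x)   ⇒   f'(x) = cos(x) - 1
  g(x) = sin(x)^2   ⇒   g'(x) = 2·sin(x)·cos(x)
  lim(x→0) f'(x)/g'(x) = lim(x→0) (cos(x) - 1)/(2·sin(x)·cos(x))
  = 0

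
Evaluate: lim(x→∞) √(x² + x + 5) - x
This is an ∞-∞ indeterminate form.

Combine fractions or rationalize to convert ∞-∞ to 0/0 form:
  lim(x→∞) √(x² + x + 5) - x = 1/2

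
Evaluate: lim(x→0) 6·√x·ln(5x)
This is a 0·∞ indeterminate form.

Rewrite 0·∞ as a quotient (0/0 or ∞/∞ form), then apply L'Hôpital's rule:
  lim(x→0) 6·√x·ln(5x) = 0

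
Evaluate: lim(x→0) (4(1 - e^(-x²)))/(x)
This is a 0/0 indeterminate form.

Apply L'Hôpital's rule: differentiate numerator and denominator separately.
  f(x) = 4 - 4·e^(-x^2)   ⇒   f'(x) = 8·x·e^(-x^2)
  g(x) = x   ⇒   g'(x) = 1
  lim(x→0) f'(x)/g'(x) = lim(x→0) (8·x·e^(-x^2))/(1)
  = 0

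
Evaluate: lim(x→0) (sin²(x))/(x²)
This is a 0/0 indeterminate form.

Apply L'Hôpital's rule: differentiate numerator and denominator separately.
  f(x) = sin(x)^2   ⇒   f'(x) = 2·sin(x)·cos(x)
  g(x) = x^2   ⇒   g'(x) = 2·x
  lim(x→0) f'(x)/g'(x) = lim(x→0) (2·sin(x)·cos(x))/(2·x)
  = 1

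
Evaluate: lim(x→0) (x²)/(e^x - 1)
This is a 0/0 indeterminate form.

Apply L'Hôpital's rule: differentiate numerator and denominator separately.
  f(x) = x^2   ⇒   f'(x) = 2·x
  g(x) = e^(x) - 1   ⇒   g'(x) = e^(x)
  lim(x→0) f'(x)/g'(x) = lim(x→0) (2·x)/(e^(x))
  = 0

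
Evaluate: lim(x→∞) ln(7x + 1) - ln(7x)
This is an ∞-∞ indeterminate form.

Combine fractions or rationalize to convert ∞-∞ to 0/0 form:
  lim(x→∞) ln(7x + 1) - ln(7x) = 0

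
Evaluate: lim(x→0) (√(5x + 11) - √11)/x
This is a standard limit.

Factor or rationalize the expression:
  lim(x→0) (√(5x + 11) - √11)/x = 5·sqrt(11)/22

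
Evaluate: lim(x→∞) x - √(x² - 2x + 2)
This is an ∞-∞ indeterminate form.

Combine fractions or rationalize to convert ∞-∞ to 0/0 form:
  lim(x→∞) x - √(x² - 2x + 2) = 1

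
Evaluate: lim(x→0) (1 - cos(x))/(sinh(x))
This is a 0/0 indeterminate form.

Apply L'Hôpital's rule: differentiate numerator and denominator separately.
  f(x) = 1 - cos(x)   ⇒   f'(x) = sin(x)
  g(x) = sinh(x)   ⇒   g'(x) = cosh(x)
  lim(x→0) f'(x)/g'(x) = lim(x→0) (sin(x))/(cosh(x))
  = 0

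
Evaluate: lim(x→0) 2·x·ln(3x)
This is a 0·∞ indeterminate form.

Rewrite 0·∞ as a quotient (0/0 or ∞/∞ form), then apply L'Hôpital's rule:
  lim(x→0) 2·x·ln(3x) = 0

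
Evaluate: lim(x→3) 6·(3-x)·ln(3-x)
This is a 0·∞ indeterminate form.

Rewrite 0·∞ as a quotient (0/0 or ∞/∞ form), then apply L'Hôpital's rule:
  lim(x→3) 6·(3-x)·ln(3-x) = 0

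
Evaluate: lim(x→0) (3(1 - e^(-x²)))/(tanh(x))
This is a 0/0 indeterminate form.

Apply L'Hôpital's rule: differentiate numerator and denominator separately.
  f(x) = 3 - 3·e^(-x^2)   ⇒   f'(x) = 6·x·e^(-x^2)
  g(x) = tanh(x)   ⇒   g'(x) = 1 - tanh(x)^2
  lim(x→0) f'(x)/g'(x) = lim(x→0) (6·x·e^(-x^2))/(1 - tanh(x)^2)
  = 0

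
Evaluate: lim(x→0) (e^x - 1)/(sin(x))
This is a 0/0 indeterminate form.

Apply L'Hôpital's rule: differentiate numerator and denominator separately.
  f(x) = e^(x) - 1   ⇒   f'(x) = e^(x)
  g(x) = sin(x)   ⇒   g'(x) = cos(x)
  lim(x→0) f'(x)/g'(x) = lim(x→0) (e^(x))/(cos(x))
  = 1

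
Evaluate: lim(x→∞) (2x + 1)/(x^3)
This is an ∞/∞ indeterminate form.

Apply L'Hôpital's rule: differentiate numerator and denominator separately.
  f(x) = 2·x + 1   ⇒   f'(x) = 2
  g(x) = x^3   ⇒   g'(x) = 3·x^2
  lim(x→∞) f'(x)/g'(x) = lim(x→∞) (2)/(3·x^2)
  = 0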